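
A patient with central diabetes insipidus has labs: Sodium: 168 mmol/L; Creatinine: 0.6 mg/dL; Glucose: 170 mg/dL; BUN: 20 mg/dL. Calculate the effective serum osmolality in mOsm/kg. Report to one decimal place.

345.4 mOsm/kg

Effective osmolality excludes urea (freely permeant across cell membranes):
2·Na + glucose/18
= 2·168 + 170/18
= 336 + 9.44
= 345.44 mOsm/kg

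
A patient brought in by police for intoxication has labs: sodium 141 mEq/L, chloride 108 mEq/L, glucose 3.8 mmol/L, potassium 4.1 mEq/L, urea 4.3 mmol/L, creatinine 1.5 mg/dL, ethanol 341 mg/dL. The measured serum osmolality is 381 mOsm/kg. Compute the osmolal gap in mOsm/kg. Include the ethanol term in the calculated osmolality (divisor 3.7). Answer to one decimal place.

Calculated osmolality = 2·Na + glucose + urea + ethanol/3.7
= 2·141 + 3.8 + 4.3 + 341/3.7
= 282 + 3.80 + 4.30 + 92.16
= 382.26 mOsm/kg ≈ 382.3 mOsm/kg
Osmolar gap = measured − calculated = 381 − 382.3 = -1.3 mOsm/kg

-1.3 mOsm/kg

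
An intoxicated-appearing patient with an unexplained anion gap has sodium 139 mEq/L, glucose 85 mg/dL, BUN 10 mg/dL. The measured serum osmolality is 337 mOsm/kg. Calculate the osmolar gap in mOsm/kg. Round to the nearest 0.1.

50.7 mOsm/kg

Calculated osmolality = 2·Na + glucose/18 + BUN/2.8
= 2·139 + 85/18 + 10/2.8
= 278 + 4.72 + 3.57
= 286.29 mOsm/kg ≈ 286.3 mOsm/kg
Osmolar gap = measured − calculated = 337 − 286.3 = 50.7 mOsm/kg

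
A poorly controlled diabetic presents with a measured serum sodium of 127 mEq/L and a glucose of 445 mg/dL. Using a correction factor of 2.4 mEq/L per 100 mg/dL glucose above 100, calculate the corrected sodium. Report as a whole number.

Corrected Na = measured Na + 2.4 · (glucose − 100)/100
= 127 + 2.4 · (445 − 100)/100
= 127 + 8.3
= 135.3 mEq/L

135 mEq/L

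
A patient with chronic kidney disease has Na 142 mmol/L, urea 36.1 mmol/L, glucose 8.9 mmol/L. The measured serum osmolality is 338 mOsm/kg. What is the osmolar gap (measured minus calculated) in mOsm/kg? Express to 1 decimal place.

9.0 mOsm/kg

Calculated osmolality = 2·Na + glucose + urea
= 2·142 + 8.9 + 36.1
= 284 + 8.90 + 36.10
= 329 mOsm/kg ≈ 329.0 mOsm/kg
Osmolar gap = measured − calculated = 338 − 329.0 = 9.0 mOsm/kg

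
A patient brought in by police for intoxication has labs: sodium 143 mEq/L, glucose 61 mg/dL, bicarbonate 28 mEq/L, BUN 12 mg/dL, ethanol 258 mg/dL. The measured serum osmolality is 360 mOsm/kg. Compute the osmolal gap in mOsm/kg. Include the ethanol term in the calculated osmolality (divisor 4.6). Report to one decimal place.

10.2 mOsm/kg

Calculated osmolality = 2·Na + glucose/18 + BUN/2.8 + ethanol/4.6
= 2·143 + 61/18 + 12/2.8 + 258/4.6
= 286 + 3.39 + 4.29 + 56.09
= 349.77 mOsm/kg ≈ 349.8 mOsm/kg
Osmolar gap = measured − calculated = 360 − 349.8 = 10.2 mOsm/kg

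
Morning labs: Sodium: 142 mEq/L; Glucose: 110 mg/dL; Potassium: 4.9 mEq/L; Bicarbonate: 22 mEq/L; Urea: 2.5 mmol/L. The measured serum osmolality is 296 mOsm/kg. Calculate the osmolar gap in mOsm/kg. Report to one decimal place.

3.4 mOsm/kg

Calculated osmolality = 2·Na + glucose/18 + urea
= 2·142 + 110/18 + 2.5
= 284 + 6.11 + 2.50
= 292.61 mOsm/kg ≈ 292.6 mOsm/kg
Osmolar gap = measured − calculated = 296 − 292.6 = 3.4 mOsm/kg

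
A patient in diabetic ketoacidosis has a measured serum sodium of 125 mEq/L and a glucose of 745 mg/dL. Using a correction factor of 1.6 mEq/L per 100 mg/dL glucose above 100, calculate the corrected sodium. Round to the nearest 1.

135 mEq/L

Corrected Na = measured Na + 1.6 · (glucose − 100)/100
= 125 + 1.6 · (745 − 100)/100
= 125 + 10.3
= 135.3 mEq/L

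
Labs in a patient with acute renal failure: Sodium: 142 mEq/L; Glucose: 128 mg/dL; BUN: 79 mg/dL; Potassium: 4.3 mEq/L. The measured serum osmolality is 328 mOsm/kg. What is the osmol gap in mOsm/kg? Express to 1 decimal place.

Calculated osmolality = 2·Na + glucose/18 + BUN/2.8
= 2·142 + 128/18 + 79/2.8
= 284 + 7.11 + 28.21
= 319.32 mOsm/kg ≈ 319.3 mOsm/kg
Osmolar gap = measured − calculated = 328 − 319.3 = 8.7 mOsm/kg

8.7 mOsm/kg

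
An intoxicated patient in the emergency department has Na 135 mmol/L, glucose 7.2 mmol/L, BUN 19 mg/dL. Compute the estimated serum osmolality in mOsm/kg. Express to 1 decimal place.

284.0 mOsm/kg

Calculated osmolality = 2·Na + glucose + BUN/2.8
= 2·135 + 7.2 + 19/2.8
= 270 + 7.20 + 6.79
= 283.99 mOsm/kg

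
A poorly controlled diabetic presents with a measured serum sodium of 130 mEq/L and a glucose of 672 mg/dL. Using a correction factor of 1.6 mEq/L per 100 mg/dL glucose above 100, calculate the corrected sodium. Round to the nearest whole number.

Corrected Na = measured Na + 1.6 · (glucose − 100)/100
= 130 + 1.6 · (672 − 100)/100
= 130 + 9.2
= 139.2 mEq/L

139 mEq/L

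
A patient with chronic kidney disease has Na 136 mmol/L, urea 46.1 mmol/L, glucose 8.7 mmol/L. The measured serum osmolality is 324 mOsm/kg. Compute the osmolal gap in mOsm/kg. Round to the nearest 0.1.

-2.8 mOsm/kg

Calculated osmolality = 2·Na + glucose + urea
= 2·136 + 8.7 + 46.1
= 272 + 8.70 + 46.10
= 326.8 mOsm/kg ≈ 326.8 mOsm/kg
Osmolar gap = measured − calculated = 324 − 326.8 = -2.8 mOsm/kg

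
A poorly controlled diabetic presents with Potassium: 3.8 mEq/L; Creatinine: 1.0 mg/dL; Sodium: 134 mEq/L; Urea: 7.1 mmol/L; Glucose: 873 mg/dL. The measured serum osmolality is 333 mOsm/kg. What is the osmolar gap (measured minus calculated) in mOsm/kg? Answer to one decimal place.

9.4 mOsm/kg

Calculated osmolality = 2·Na + glucose/18 + urea
= 2·134 + 873/18 + 7.1
= 268 + 48.50 + 7.10
= 323.6 mOsm/kg ≈ 323.6 mOsm/kg
Osmolar gap = measured − calculated = 333 − 323.6 = 9.4 mOsm/kg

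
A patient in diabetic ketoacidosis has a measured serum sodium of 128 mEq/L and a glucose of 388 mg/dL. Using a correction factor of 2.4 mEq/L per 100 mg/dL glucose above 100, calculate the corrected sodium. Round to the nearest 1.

Corrected Na = measured Na + 2.4 · (glucose − 100)/100
= 128 + 2.4 · (388 − 100)/100
= 128 + 6.9
= 134.9 mEq/L

135 mEq/L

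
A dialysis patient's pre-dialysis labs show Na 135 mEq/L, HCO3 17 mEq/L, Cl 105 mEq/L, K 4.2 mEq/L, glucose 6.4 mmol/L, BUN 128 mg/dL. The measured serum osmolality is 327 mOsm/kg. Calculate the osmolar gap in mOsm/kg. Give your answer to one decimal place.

4.9 mOsm/kg

Calculated osmolality = 2·Na + glucose + BUN/2.8
= 2·135 + 6.4 + 128/2.8
= 270 + 6.40 + 45.71
= 322.11 mOsm/kg ≈ 322.1 mOsm/kg
Osmolar gap = measured − calculated = 327 − 322.1 = 4.9 mOsm/kg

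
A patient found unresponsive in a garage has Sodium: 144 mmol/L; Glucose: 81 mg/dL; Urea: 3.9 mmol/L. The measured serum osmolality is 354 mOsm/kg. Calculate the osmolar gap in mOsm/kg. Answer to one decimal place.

57.6 mOsm/kg

Calculated osmolality = 2·Na + glucose/18 + urea
= 2·144 + 81/18 + 3.9
= 288 + 4.50 + 3.90
= 296.4 mOsm/kg ≈ 296.4 mOsm/kg
Osmolar gap = measured − calculated = 354 − 296.4 = 57.6 mOsm/kg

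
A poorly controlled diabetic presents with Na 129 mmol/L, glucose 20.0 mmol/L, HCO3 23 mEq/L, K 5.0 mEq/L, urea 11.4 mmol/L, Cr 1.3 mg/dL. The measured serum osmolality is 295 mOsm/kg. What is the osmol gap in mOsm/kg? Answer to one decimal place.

Calculated osmolality = 2·Na + glucose + urea
= 2·129 + 20 + 11.4
= 258 + 20 + 11.40
= 289.4 mOsm/kg ≈ 289.4 mOsm/kg
Osmolar gap = measured − calculated = 295 − 289.4 = 5.6 mOsm/kg

5.6 mOsm/kg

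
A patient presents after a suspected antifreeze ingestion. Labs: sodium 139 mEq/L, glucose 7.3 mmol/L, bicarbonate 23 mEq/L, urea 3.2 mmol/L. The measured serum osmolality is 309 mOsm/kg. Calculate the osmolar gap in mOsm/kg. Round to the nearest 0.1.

20.5 mOsm/kg

Calculated osmolality = 2·Na + glucose + urea
= 2·139 + 7.3 + 3.2
= 278 + 7.30 + 3.20
= 288.5 mOsm/kg ≈ 288.5 mOsm/kg
Osmolar gap = measured − calculated = 309 − 288.5 = 20.5 mOsm/kg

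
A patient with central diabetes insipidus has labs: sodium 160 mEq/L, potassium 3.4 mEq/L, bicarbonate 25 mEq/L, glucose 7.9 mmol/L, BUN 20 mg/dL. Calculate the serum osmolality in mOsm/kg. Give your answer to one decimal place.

335.0 mOsm/kg

Calculated osmolality = 2·Na + glucose + BUN/2.8
= 2·160 + 7.9 + 20/2.8
= 320 + 7.90 + 7.14
= 335.04 mOsm/kg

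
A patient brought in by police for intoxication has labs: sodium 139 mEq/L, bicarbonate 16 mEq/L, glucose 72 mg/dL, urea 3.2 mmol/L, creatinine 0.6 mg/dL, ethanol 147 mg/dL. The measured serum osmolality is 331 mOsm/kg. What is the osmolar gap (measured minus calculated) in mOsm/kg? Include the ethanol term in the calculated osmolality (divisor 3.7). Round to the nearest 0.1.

Calculated osmolality = 2·Na + glucose/18 + urea + ethanol/3.7
= 2·139 + 72/18 + 3.2 + 147/3.7
= 278 + 4 + 3.20 + 39.73
= 324.93 mOsm/kg ≈ 324.9 mOsm/kg
Osmolar gap = measured − calculated = 331 − 324.9 = 6.1 mOsm/kg

6.1 mOsm/kg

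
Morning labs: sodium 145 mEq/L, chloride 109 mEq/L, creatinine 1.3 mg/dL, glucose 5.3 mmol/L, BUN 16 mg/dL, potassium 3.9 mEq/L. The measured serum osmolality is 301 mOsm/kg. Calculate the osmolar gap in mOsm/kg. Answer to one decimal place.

0.0 mOsm/kg

Calculated osmolality = 2·Na + glucose + BUN/2.8
= 2·145 + 5.3 + 16/2.8
= 290 + 5.30 + 5.71
= 301.01 mOsm/kg ≈ 301.0 mOsm/kg
Osmolar gap = measured − calculated = 301 − 301.0 = 0.0 mOsm/kg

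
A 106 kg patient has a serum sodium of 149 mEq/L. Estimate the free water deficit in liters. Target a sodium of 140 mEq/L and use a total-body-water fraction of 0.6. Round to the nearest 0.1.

TBW = 0.6 · 106 = 63.6 L
Free water deficit = TBW · (Na/140 − 1)
= 63.6 · (149/140 − 1)
= 63.6 · 0.0643
= 4.09 L

4.1 L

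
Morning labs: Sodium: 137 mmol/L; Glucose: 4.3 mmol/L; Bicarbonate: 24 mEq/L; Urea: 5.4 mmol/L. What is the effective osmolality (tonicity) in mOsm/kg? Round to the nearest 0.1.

278.3 mOsm/kg

Effective osmolality excludes urea (freely permeant across cell membranes):
2·Na + glucose
= 2·137 + 4.3
= 274 + 4.3
= 278.3 mOsm/kg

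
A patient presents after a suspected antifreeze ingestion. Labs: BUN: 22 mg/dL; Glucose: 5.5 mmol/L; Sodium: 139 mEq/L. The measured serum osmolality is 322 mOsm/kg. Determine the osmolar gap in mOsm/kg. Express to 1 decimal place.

30.6 mOsm/kg

Calculated osmolality = 2·Na + glucose + BUN/2.8
= 2·139 + 5.5 + 22/2.8
= 278 + 5.50 + 7.86
= 291.36 mOsm/kg ≈ 291.4 mOsm/kg
Osmolar gap = measured − calculated = 322 − 291.4 = 30.6 mOsm/kg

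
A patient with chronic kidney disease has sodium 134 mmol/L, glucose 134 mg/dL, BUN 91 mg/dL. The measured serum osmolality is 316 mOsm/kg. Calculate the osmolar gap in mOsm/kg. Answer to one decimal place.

Calculated osmolality = 2·Na + glucose/18 + BUN/2.8
= 2·134 + 134/18 + 91/2.8
= 268 + 7.44 + 32.50
= 307.94 mOsm/kg ≈ 307.9 mOsm/kg
Osmolar gap = measured − calculated = 316 − 307.9 = 8.1 mOsm/kg

8.1 mOsm/kg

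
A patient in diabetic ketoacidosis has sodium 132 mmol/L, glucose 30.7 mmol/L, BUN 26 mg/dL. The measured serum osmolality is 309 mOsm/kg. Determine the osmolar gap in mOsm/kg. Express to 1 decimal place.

5.0 mOsm/kg

Calculated osmolality = 2·Na + glucose + BUN/2.8
= 2·132 + 30.7 + 26/2.8
= 264 + 30.70 + 9.29
= 303.99 mOsm/kg ≈ 304.0 mOsm/kg
Osmolar gap = measured − calculated = 309 − 304.0 = 5.0 mOsm/kg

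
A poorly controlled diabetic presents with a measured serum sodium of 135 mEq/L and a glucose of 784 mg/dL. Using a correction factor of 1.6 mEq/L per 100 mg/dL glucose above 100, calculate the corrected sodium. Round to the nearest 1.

146 mEq/L

Corrected Na = measured Na + 1.6 · (glucose − 100)/100
= 135 + 1.6 · (784 − 100)/100
= 135 + 10.9
= 145.9 mEq/L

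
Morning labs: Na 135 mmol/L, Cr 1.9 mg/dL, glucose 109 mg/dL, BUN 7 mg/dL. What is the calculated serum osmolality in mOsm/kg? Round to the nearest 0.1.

278.6 mOsm/kg

Calculated osmolality = 2·Na + glucose/18 + BUN/2.8
= 2·135 + 109/18 + 7/2.8
= 270 + 6.06 + 2.50
= 278.56 mOsm/kg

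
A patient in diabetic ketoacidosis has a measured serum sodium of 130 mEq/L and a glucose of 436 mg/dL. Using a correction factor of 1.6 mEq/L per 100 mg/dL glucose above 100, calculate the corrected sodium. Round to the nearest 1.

Corrected Na = measured Na + 1.6 · (glucose − 100)/100
= 130 + 1.6 · (436 − 100)/100
= 130 + 5.4
= 135.4 mEq/L

135 mEq/L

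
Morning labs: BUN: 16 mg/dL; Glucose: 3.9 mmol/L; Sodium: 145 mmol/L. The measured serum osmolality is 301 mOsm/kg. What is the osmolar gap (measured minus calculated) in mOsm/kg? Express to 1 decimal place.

Calculated osmolality = 2·Na + glucose + BUN/2.8
= 2·145 + 3.9 + 16/2.8
= 290 + 3.90 + 5.71
= 299.61 mOsm/kg ≈ 299.6 mOsm/kg
Osmolar gap = measured − calculated = 301 − 299.6 = 1.4 mOsm/kg

1.4 mOsm/kg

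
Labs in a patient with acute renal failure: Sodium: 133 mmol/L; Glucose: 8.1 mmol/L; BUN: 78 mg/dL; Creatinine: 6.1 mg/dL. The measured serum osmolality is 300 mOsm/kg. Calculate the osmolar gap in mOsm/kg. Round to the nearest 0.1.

-2.0 mOsm/kg

Calculated osmolality = 2·Na + glucose + BUN/2.8
= 2·133 + 8.1 + 78/2.8
= 266 + 8.10 + 27.86
= 301.96 mOsm/kg ≈ 302.0 mOsm/kg
Osmolar gap = measured − calculated = 300 − 302.0 = -2.0 mOsm/kg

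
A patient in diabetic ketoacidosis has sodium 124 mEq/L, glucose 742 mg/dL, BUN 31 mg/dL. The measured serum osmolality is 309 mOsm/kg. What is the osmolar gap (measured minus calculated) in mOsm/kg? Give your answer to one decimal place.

Calculated osmolality = 2·Na + glucose/18 + BUN/2.8
= 2·124 + 742/18 + 31/2.8
= 248 + 41.22 + 11.07
= 300.29 mOsm/kg ≈ 300.3 mOsm/kg
Osmolar gap = measured − calculated = 309 − 300.3 = 8.7 mOsm/kg

8.7 mOsm/kg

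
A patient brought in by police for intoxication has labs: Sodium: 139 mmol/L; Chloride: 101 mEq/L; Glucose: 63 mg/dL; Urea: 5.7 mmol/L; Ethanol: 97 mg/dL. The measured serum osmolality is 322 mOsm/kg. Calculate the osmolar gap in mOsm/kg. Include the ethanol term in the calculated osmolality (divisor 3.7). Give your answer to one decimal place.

8.6 mOsm/kg

Calculated osmolality = 2·Na + glucose/18 + urea + ethanol/3.7
= 2·139 + 63/18 + 5.7 + 97/3.7
= 278 + 3.50 + 5.70 + 26.22
= 313.42 mOsm/kg ≈ 313.4 mOsm/kg
Osmolar gap = measured − calculated = 322 − 313.4 = 8.6 mOsm/kg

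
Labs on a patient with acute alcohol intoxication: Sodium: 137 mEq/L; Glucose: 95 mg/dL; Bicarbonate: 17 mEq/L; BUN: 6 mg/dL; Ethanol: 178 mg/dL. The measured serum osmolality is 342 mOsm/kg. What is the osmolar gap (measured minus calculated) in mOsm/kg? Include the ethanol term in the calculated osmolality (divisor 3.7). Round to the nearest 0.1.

Calculated osmolality = 2·Na + glucose/18 + BUN/2.8 + ethanol/3.7
= 2·137 + 95/18 + 6/2.8 + 178/3.7
= 274 + 5.28 + 2.14 + 48.11
= 329.53 mOsm/kg ≈ 329.5 mOsm/kg
Osmolar gap = measured − calculated = 342 − 329.5 = 12.5 mOsm/kg

12.5 mOsm/kg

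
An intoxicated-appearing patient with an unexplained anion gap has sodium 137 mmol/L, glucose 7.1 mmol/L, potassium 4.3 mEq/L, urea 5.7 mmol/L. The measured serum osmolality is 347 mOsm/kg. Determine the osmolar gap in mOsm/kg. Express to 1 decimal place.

Calculated osmolality = 2·Na + glucose + urea
= 2·137 + 7.1 + 5.7
= 274 + 7.10 + 5.70
= 286.8 mOsm/kg ≈ 286.8 mOsm/kg
Osmolar gap = measured − calculated = 347 − 286.8 = 60.2 mOsm/kg

60.2 mOsm/kg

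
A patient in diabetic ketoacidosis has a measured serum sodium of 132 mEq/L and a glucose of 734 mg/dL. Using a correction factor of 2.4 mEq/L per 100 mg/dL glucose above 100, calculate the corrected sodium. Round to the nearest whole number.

Corrected Na = measured Na + 2.4 · (glucose − 100)/100
= 132 + 2.4 · (734 − 100)/100
= 132 + 15.2
= 147.2 mEq/L

147 mEq/L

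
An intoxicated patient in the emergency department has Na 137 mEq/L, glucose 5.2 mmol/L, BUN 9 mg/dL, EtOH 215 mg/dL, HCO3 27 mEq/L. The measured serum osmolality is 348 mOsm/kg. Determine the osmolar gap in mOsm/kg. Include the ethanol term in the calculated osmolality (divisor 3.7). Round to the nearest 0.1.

Calculated osmolality = 2·Na + glucose + BUN/2.8 + ethanol/3.7
= 2·137 + 5.2 + 9/2.8 + 215/3.7
= 274 + 5.20 + 3.21 + 58.11
= 340.52 mOsm/kg ≈ 340.5 mOsm/kg
Osmolar gap = measured − calculated = 348 − 340.5 = 7.5 mOsm/kg

7.5 mOsm/kg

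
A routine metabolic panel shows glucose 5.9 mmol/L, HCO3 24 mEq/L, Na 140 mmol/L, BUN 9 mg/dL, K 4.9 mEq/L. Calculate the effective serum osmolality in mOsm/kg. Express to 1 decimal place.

Effective osmolality excludes urea (freely permeant across cell membranes):
2·Na + glucose
= 2·140 + 5.9
= 280 + 5.9
= 285.9 mOsm/kg

285.9 mOsm/kg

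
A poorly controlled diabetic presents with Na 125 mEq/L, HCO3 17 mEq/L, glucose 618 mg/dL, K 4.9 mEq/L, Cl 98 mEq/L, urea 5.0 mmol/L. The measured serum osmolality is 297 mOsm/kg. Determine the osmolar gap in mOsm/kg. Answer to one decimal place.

Calculated osmolality = 2·Na + glucose/18 + urea
= 2·125 + 618/18 + 5
= 250 + 34.33 + 5
= 289.33 mOsm/kg ≈ 289.3 mOsm/kg
Osmolar gap = measured − calculated = 297 − 289.3 = 7.7 mOsm/kg

7.7 mOsm/kg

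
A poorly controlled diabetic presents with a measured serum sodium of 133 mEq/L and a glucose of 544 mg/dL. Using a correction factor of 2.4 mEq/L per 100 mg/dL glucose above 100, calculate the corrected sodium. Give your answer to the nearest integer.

Corrected Na = measured Na + 2.4 · (glucose − 100)/100
= 133 + 2.4 · (544 − 100)/100
= 133 + 10.7
= 143.7 mEq/L

144 mEq/L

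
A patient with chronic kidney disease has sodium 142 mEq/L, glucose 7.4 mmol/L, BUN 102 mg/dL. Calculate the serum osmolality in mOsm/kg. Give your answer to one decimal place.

327.8 mOsm/kg

Calculated osmolality = 2·Na + glucose + BUN/2.8
= 2·142 + 7.4 + 102/2.8
= 284 + 7.40 + 36.43
= 327.83 mOsm/kg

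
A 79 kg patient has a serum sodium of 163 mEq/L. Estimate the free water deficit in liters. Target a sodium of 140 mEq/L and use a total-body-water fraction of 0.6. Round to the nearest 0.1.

7.8 L

TBW = 0.6 · 79 = 47.4 L
Free water deficit = TBW · (Na/140 − 1)
= 47.4 · (163/140 − 1)
= 47.4 · 0.1643
= 7.79 L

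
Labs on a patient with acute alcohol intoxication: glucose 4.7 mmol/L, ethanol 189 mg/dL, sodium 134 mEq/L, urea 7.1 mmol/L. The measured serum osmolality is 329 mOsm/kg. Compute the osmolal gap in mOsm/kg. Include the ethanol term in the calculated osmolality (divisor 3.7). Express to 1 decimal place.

-1.9 mOsm/kg

Calculated osmolality = 2·Na + glucose + urea + ethanol/3.7
= 2·134 + 4.7 + 7.1 + 189/3.7
= 268 + 4.70 + 7.10 + 51.08
= 330.88 mOsm/kg ≈ 330.9 mOsm/kg
Osmolar gap = measured − calculated = 329 − 330.9 = -1.9 mOsm/kg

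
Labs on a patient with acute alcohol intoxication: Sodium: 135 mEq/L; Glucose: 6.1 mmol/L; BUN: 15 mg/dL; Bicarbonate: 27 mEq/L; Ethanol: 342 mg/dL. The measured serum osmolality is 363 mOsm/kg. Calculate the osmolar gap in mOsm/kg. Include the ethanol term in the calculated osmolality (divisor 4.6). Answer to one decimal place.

7.2 mOsm/kg

Calculated osmolality = 2·Na + glucose + BUN/2.8 + ethanol/4.6
= 2·135 + 6.1 + 15/2.8 + 342/4.6
= 270 + 6.10 + 5.36 + 74.35
= 355.81 mOsm/kg ≈ 355.8 mOsm/kg
Osmolar gap = measured − calculated = 363 − 355.8 = 7.2 mOsm/kg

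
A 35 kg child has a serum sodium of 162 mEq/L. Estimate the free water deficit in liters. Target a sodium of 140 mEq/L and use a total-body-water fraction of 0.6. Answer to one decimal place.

3.3 L

TBW = 0.6 · 35 = 21 L
Free water deficit = TBW · (Na/140 − 1)
= 21 · (162/140 − 1)
= 21 · 0.1571
= 3.3 L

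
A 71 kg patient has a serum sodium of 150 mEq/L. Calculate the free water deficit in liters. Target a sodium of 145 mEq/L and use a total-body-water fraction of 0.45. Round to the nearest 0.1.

1.1 L

TBW = 0.45 · 71 = 31.95 L
Free water deficit = TBW · (Na/145 − 1)
= 31.95 · (150/145 − 1)
= 31.95 · 0.0345
= 1.1 L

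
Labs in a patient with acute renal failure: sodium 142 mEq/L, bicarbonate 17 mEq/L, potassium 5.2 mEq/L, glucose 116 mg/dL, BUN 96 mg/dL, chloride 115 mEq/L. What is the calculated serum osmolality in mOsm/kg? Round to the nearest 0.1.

Calculated osmolality = 2·Na + glucose/18 + BUN/2.8
= 2·142 + 116/18 + 96/2.8
= 284 + 6.44 + 34.29
= 324.73 mOsm/kg

324.7 mOsm/kg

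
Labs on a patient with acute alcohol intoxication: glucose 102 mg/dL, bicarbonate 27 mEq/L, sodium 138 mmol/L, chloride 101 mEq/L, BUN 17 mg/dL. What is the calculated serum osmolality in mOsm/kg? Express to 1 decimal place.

287.7 mOsm/kg

Calculated osmolality = 2·Na + glucose/18 + BUN/2.8
= 2·138 + 102/18 + 17/2.8
= 276 + 5.67 + 6.07
= 287.74 mOsm/kg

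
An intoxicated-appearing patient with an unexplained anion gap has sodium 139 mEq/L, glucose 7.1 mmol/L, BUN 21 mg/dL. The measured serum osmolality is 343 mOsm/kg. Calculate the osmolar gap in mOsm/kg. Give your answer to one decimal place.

50.4 mOsm/kg

Calculated osmolality = 2·Na + glucose + BUN/2.8
= 2·139 + 7.1 + 21/2.8
= 278 + 7.10 + 7.50
= 292.6 mOsm/kg ≈ 292.6 mOsm/kg
Osmolar gap = measured − calculated = 343 − 292.6 = 50.4 mOsm/kg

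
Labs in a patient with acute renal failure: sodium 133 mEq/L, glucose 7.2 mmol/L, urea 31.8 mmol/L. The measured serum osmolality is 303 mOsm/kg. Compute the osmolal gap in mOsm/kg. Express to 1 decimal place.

Calculated osmolality = 2·Na + glucose + urea
= 2·133 + 7.2 + 31.8
= 266 + 7.20 + 31.80
= 305 mOsm/kg ≈ 305.0 mOsm/kg
Osmolar gap = measured − calculated = 303 − 305.0 = -2.0 mOsm/kg

-2.0 mOsm/kg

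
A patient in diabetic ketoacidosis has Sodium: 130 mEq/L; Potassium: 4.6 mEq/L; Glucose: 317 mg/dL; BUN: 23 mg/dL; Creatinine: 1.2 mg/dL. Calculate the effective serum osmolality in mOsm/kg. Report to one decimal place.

277.6 mOsm/kg

Effective osmolality excludes urea (freely permeant across cell membranes):
2·Na + glucose/18
= 2·130 + 317/18
= 260 + 17.61
= 277.61 mOsm/kg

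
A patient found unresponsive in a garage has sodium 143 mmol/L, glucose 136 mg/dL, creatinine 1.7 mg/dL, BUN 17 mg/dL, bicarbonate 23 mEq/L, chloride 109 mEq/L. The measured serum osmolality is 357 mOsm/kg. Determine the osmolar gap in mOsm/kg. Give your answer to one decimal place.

57.4 mOsm/kg

Calculated osmolality = 2·Na + glucose/18 + BUN/2.8
= 2·143 + 136/18 + 17/2.8
= 286 + 7.56 + 6.07
= 299.63 mOsm/kg ≈ 299.6 mOsm/kg
Osmolar gap = measured − calculated = 357 − 299.6 = 57.4 mOsm/kg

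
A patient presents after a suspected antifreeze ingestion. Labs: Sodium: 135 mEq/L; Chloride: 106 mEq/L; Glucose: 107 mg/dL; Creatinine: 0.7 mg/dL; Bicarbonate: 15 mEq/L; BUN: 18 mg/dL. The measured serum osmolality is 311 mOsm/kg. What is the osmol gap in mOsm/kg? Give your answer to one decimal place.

Calculated osmolality = 2·Na + glucose/18 + BUN/2.8
= 2·135 + 107/18 + 18/2.8
= 270 + 5.94 + 6.43
= 282.37 mOsm/kg ≈ 282.4 mOsm/kg
Osmolar gap = measured − calculated = 311 − 282.4 = 28.6 mOsm/kg

28.6 mOsm/kg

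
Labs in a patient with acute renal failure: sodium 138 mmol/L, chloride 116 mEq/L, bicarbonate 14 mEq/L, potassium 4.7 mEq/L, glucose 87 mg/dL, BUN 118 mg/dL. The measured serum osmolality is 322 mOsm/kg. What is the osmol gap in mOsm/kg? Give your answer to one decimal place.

Calculated osmolality = 2·Na + glucose/18 + BUN/2.8
= 2·138 + 87/18 + 118/2.8
= 276 + 4.83 + 42.14
= 322.97 mOsm/kg ≈ 323.0 mOsm/kg
Osmolar gap = measured − calculated = 322 − 323.0 = -1.0 mOsm/kg

-1.0 mOsm/kg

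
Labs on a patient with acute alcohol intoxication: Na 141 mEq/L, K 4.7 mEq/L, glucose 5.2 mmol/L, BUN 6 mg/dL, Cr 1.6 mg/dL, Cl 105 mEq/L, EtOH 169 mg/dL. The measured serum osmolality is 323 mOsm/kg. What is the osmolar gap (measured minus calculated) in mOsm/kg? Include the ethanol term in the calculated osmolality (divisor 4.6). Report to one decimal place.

Calculated osmolality = 2·Na + glucose + BUN/2.8 + ethanol/4.6
= 2·141 + 5.2 + 6/2.8 + 169/4.6
= 282 + 5.20 + 2.14 + 36.74
= 326.08 mOsm/kg ≈ 326.1 mOsm/kg
Osmolar gap = measured − calculated = 323 − 326.1 = -3.1 mOsm/kg

-3.1 mOsm/kg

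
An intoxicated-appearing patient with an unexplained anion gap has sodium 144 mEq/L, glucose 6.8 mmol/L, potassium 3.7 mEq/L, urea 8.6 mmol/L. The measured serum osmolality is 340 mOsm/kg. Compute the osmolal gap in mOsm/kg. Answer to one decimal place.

Calculated osmolality = 2·Na + glucose + urea
= 2·144 + 6.8 + 8.6
= 288 + 6.80 + 8.60
= 303.4 mOsm/kg ≈ 303.4 mOsm/kg
Osmolar gap = measured − calculated = 340 − 303.4 = 36.6 mOsm/kg

36.6 mOsm/kg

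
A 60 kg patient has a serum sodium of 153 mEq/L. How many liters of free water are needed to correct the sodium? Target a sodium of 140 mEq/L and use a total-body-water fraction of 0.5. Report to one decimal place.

TBW = 0.5 · 60 = 30 L
Free water deficit = TBW · (Na/140 − 1)
= 30 · (153/140 − 1)
= 30 · 0.0929
= 2.79 L

2.8 L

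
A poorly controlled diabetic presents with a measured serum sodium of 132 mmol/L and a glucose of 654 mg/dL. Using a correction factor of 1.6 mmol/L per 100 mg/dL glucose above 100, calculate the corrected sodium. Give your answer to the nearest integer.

141 mmol/L

Corrected Na = measured Na + 1.6 · (glucose − 100)/100
= 132 + 1.6 · (654 − 100)/100
= 132 + 8.9
= 140.9 mmol/L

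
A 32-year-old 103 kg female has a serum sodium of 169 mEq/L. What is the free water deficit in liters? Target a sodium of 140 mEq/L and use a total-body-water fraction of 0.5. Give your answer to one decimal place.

10.7 L

TBW = 0.5 · 103 = 51.5 L
Free water deficit = TBW · (Na/140 − 1)
= 51.5 · (169/140 − 1)
= 51.5 · 0.2071
= 10.67 L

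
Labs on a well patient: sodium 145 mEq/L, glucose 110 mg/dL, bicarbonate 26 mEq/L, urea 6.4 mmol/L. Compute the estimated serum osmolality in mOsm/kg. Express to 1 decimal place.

302.5 mOsm/kg

Calculated osmolality = 2·Na + glucose/18 + urea
= 2·145 + 110/18 + 6.4
= 290 + 6.11 + 6.40
= 302.51 mOsm/kg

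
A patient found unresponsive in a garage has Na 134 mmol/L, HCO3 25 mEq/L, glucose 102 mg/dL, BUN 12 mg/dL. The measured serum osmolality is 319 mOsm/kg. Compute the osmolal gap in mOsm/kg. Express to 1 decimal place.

Calculated osmolality = 2·Na + glucose/18 + BUN/2.8
= 2·134 + 102/18 + 12/2.8
= 268 + 5.67 + 4.29
= 277.96 mOsm/kg ≈ 278.0 mOsm/kg
Osmolar gap = measured − calculated = 319 − 278.0 = 41.0 mOsm/kg

41.0 mOsm/kg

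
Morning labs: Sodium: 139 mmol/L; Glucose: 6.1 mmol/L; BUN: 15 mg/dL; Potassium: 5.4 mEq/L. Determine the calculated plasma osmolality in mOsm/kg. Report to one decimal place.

289.5 mOsm/kg

Calculated osmolality = 2·Na + glucose + BUN/2.8
= 2·139 + 6.1 + 15/2.8
= 278 + 6.10 + 5.36
= 289.46 mOsm/kg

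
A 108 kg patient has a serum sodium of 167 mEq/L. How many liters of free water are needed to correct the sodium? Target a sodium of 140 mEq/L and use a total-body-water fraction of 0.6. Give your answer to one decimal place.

TBW = 0.6 · 108 = 64.8 L
Free water deficit = TBW · (Na/140 − 1)
= 64.8 · (167/140 − 1)
= 64.8 · 0.1929
= 12.5 L

12.5 L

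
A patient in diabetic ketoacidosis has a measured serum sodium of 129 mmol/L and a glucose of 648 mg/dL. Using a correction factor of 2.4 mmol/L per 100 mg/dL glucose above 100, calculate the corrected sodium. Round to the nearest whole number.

Corrected Na = measured Na + 2.4 · (glucose − 100)/100
= 129 + 2.4 · (648 − 100)/100
= 129 + 13.2
= 142.2 mmol/L

142 mmol/L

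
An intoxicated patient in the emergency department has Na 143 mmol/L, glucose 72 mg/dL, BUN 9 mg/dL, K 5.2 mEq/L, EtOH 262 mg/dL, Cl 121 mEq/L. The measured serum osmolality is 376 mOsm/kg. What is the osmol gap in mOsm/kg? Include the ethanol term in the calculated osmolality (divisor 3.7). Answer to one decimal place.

Calculated osmolality = 2·Na + glucose/18 + BUN/2.8 + ethanol/3.7
= 2·143 + 72/18 + 9/2.8 + 262/3.7
= 286 + 4 + 3.21 + 70.81
= 364.02 mOsm/kg ≈ 364.0 mOsm/kg
Osmolar gap = measured − calculated = 376 − 364.0 = 12.0 mOsm/kg

12.0 mOsm/kg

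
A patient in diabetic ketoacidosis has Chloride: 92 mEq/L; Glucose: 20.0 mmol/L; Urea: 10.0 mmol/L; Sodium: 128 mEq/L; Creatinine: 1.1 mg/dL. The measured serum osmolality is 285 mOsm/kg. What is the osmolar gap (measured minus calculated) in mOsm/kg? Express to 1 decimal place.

Calculated osmolality = 2·Na + glucose + urea
= 2·128 + 20 + 10
= 256 + 20 + 10
= 286 mOsm/kg ≈ 286.0 mOsm/kg
Osmolar gap = measured − calculated = 285 − 286.0 = -1.0 mOsm/kg

-1.0 mOsm/kg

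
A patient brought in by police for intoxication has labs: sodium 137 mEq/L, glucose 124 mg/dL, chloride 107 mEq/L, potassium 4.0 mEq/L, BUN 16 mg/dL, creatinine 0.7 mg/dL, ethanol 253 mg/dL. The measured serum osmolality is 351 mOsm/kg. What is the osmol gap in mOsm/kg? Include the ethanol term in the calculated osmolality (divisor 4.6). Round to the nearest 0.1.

Calculated osmolality = 2·Na + glucose/18 + BUN/2.8 + ethanol/4.6
= 2·137 + 124/18 + 16/2.8 + 253/4.6
= 274 + 6.89 + 5.71 + 55
= 341.6 mOsm/kg ≈ 341.6 mOsm/kg
Osmolar gap = measured − calculated = 351 − 341.6 = 9.4 mOsm/kg

9.4 mOsm/kg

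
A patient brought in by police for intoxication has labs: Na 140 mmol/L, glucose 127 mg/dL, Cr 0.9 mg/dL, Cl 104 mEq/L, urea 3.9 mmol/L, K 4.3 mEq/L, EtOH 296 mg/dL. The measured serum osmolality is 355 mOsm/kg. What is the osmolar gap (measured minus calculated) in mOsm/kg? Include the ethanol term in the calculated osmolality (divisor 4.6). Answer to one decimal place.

Calculated osmolality = 2·Na + glucose/18 + urea + ethanol/4.6
= 2·140 + 127/18 + 3.9 + 296/4.6
= 280 + 7.06 + 3.90 + 64.35
= 355.31 mOsm/kg ≈ 355.3 mOsm/kg
Osmolar gap = measured − calculated = 355 − 355.3 = -0.3 mOsm/kg

-0.3 mOsm/kg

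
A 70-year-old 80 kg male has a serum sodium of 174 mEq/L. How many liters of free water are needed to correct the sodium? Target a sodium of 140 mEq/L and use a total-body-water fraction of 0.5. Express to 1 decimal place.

TBW = 0.5 · 80 = 40 L
Free water deficit = TBW · (Na/140 − 1)
= 40 · (174/140 − 1)
= 40 · 0.2429
= 9.72 L

9.7 L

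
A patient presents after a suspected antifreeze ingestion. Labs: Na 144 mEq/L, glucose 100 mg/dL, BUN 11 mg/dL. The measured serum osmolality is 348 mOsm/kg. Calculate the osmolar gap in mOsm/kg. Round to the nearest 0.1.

Calculated osmolality = 2·Na + glucose/18 + BUN/2.8
= 2·144 + 100/18 + 11/2.8
= 288 + 5.56 + 3.93
= 297.49 mOsm/kg ≈ 297.5 mOsm/kg
Osmolar gap = measured − calculated = 348 − 297.5 = 50.5 mOsm/kg

50.5 mOsm/kg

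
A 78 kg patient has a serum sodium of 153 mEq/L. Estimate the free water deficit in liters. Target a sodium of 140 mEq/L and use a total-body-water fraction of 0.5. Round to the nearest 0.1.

TBW = 0.5 · 78 = 39 L
Free water deficit = TBW · (Na/140 − 1)
= 39 · (153/140 − 1)
= 39 · 0.0929
= 3.62 L

3.6 L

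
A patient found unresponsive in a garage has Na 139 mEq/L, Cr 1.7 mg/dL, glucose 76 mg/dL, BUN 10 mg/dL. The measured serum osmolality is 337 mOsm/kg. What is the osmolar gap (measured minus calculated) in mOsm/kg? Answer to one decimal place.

Calculated osmolality = 2·Na + glucose/18 + BUN/2.8
= 2·139 + 76/18 + 10/2.8
= 278 + 4.22 + 3.57
= 285.79 mOsm/kg ≈ 285.8 mOsm/kg
Osmolar gap = measured − calculated = 337 − 285.8 = 51.2 mOsm/kg

51.2 mOsm/kg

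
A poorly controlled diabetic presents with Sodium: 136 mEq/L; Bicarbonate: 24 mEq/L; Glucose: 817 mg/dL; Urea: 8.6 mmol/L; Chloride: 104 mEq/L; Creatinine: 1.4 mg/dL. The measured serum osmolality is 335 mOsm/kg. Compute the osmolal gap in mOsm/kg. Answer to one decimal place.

Calculated osmolality = 2·Na + glucose/18 + urea
= 2·136 + 817/18 + 8.6
= 272 + 45.39 + 8.60
= 325.99 mOsm/kg ≈ 326.0 mOsm/kg
Osmolar gap = measured − calculated = 335 − 326.0 = 9.0 mOsm/kg

9.0 mOsm/kg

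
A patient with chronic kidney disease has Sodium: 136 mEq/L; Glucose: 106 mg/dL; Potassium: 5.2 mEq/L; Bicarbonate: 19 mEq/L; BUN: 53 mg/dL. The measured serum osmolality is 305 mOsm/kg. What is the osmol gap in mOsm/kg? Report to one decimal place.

Calculated osmolality = 2·Na + glucose/18 + BUN/2.8
= 2·136 + 106/18 + 53/2.8
= 272 + 5.89 + 18.93
= 296.82 mOsm/kg ≈ 296.8 mOsm/kg
Osmolar gap = measured − calculated = 305 − 296.8 = 8.2 mOsm/kg

8.2 mOsm/kg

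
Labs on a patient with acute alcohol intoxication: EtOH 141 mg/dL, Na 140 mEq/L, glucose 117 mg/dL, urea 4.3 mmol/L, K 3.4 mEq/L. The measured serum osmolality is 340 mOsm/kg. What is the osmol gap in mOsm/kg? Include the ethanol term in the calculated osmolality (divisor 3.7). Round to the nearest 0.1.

Calculated osmolality = 2·Na + glucose/18 + urea + ethanol/3.7
= 2·140 + 117/18 + 4.3 + 141/3.7
= 280 + 6.50 + 4.30 + 38.11
= 328.91 mOsm/kg ≈ 328.9 mOsm/kg
Osmolar gap = measured − calculated = 340 − 328.9 = 11.1 mOsm/kg

11.1 mOsm/kg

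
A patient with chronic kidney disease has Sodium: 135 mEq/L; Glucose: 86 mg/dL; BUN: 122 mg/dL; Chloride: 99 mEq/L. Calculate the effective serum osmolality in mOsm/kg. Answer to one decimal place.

274.8 mOsm/kg

Effective osmolality excludes urea (freely permeant across cell membranes):
2·Na + glucose/18
= 2·135 + 86/18
= 270 + 4.78
= 274.78 mOsm/kg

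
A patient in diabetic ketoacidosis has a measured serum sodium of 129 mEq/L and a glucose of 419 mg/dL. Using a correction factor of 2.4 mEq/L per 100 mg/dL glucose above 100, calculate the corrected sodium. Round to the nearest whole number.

Corrected Na = measured Na + 2.4 · (glucose − 100)/100
= 129 + 2.4 · (419 − 100)/100
= 129 + 7.7
= 136.7 mEq/L

137 mEq/L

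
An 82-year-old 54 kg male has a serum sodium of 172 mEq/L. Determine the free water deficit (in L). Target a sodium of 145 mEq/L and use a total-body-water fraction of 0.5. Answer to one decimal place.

5.0 L

TBW = 0.5 · 54 = 27 L
Free water deficit = TBW · (Na/145 − 1)
= 27 · (172/145 − 1)
= 27 · 0.1862
= 5.03 L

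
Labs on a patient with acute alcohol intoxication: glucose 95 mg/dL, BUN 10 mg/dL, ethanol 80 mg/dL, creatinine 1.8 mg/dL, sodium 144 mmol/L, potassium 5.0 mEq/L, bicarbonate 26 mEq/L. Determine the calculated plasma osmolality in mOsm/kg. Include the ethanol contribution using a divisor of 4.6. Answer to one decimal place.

Calculated osmolality = 2·Na + glucose/18 + BUN/2.8 + ethanol/4.6
= 2·144 + 95/18 + 10/2.8 + 80/4.6
= 288 + 5.28 + 3.57 + 17.39
= 314.24 mOsm/kg

314.2 mOsm/kg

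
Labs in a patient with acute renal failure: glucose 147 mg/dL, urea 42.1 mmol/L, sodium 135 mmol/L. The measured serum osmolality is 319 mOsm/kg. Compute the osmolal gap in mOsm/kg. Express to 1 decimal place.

Calculated osmolality = 2·Na + glucose/18 + urea
= 2·135 + 147/18 + 42.1
= 270 + 8.17 + 42.10
= 320.27 mOsm/kg ≈ 320.3 mOsm/kg
Osmolar gap = measured − calculated = 319 − 320.3 = -1.3 mOsm/kg

-1.3 mOsm/kg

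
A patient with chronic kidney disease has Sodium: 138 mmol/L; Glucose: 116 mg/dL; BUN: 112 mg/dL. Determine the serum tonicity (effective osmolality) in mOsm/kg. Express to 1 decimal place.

282.4 mOsm/kg

Effective osmolality excludes urea (freely permeant across cell membranes):
2·Na + glucose/18
= 2·138 + 116/18
= 276 + 6.44
= 282.44 mOsm/kg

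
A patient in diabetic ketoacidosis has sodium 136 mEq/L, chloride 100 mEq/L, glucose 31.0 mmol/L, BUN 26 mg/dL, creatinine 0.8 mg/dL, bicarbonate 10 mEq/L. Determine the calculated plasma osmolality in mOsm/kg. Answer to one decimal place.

312.3 mOsm/kg

Calculated osmolality = 2·Na + glucose + BUN/2.8
= 2·136 + 31 + 26/2.8
= 272 + 31 + 9.29
= 312.29 mOsm/kg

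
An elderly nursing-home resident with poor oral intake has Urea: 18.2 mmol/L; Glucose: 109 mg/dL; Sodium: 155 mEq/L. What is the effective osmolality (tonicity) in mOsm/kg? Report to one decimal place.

316.1 mOsm/kg

Effective osmolality excludes urea (freely permeant across cell membranes):
2·Na + glucose/18
= 2·155 + 109/18
= 310 + 6.06
= 316.06 mOsm/kg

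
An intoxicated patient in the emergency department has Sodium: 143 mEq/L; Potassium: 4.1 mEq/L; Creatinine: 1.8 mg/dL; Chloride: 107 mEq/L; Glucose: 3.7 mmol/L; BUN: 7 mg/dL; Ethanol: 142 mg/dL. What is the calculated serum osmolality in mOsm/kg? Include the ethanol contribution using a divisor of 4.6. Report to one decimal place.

Calculated osmolality = 2·Na + glucose + BUN/2.8 + ethanol/4.6
= 2·143 + 3.7 + 7/2.8 + 142/4.6
= 286 + 3.70 + 2.50 + 30.87
= 323.07 mOsm/kg

323.1 mOsm/kg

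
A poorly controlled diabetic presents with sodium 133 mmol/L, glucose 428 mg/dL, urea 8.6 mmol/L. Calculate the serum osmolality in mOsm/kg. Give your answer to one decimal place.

Calculated osmolality = 2·Na + glucose/18 + urea
= 2·133 + 428/18 + 8.6
= 266 + 23.78 + 8.60
= 298.38 mOsm/kg

298.4 mOsm/kg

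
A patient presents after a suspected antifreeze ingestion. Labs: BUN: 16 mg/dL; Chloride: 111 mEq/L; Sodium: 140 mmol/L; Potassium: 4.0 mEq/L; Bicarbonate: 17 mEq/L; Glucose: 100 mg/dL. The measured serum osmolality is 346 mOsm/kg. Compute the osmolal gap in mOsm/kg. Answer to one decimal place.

54.7 mOsm/kg

Calculated osmolality = 2·Na + glucose/18 + BUN/2.8
= 2·140 + 100/18 + 16/2.8
= 280 + 5.56 + 5.71
= 291.27 mOsm/kg ≈ 291.3 mOsm/kg
Osmolar gap = measured − calculated = 346 − 291.3 = 54.7 mOsm/kg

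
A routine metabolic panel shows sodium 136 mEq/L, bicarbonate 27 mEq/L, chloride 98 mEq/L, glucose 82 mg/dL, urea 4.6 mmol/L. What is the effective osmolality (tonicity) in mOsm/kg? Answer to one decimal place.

Effective osmolality excludes urea (freely permeant across cell membranes):
2·Na + glucose/18
= 2·136 + 82/18
= 272 + 4.56
= 276.56 mOsm/kg

276.6 mOsm/kg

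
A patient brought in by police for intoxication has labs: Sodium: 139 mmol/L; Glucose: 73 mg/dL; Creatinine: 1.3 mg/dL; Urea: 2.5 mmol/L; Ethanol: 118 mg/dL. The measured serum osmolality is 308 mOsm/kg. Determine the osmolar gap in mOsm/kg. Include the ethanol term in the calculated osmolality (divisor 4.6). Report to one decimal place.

Calculated osmolality = 2·Na + glucose/18 + urea + ethanol/4.6
= 2·139 + 73/18 + 2.5 + 118/4.6
= 278 + 4.06 + 2.50 + 25.65
= 310.21 mOsm/kg ≈ 310.2 mOsm/kg
Osmolar gap = measured − calculated = 308 − 310.2 = -2.2 mOsm/kg

-2.2 mOsm/kg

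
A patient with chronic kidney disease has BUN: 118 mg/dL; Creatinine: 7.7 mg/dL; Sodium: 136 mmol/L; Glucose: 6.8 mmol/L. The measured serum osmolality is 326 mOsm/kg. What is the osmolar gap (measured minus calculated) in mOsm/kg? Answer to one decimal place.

Calculated osmolality = 2·Na + glucose + BUN/2.8
= 2·136 + 6.8 + 118/2.8
= 272 + 6.80 + 42.14
= 320.94 mOsm/kg ≈ 320.9 mOsm/kg
Osmolar gap = measured − calculated = 326 − 320.9 = 5.1 mOsm/kg

5.1 mOsm/kg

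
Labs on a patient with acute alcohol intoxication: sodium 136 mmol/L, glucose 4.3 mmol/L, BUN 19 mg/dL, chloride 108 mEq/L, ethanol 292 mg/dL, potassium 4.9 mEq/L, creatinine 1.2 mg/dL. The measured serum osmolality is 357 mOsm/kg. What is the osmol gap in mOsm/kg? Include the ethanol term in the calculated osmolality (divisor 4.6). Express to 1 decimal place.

10.4 mOsm/kg

Calculated osmolality = 2·Na + glucose + BUN/2.8 + ethanol/4.6
= 2·136 + 4.3 + 19/2.8 + 292/4.6
= 272 + 4.30 + 6.79 + 63.48
= 346.57 mOsm/kg ≈ 346.6 mOsm/kg
Osmolar gap = measured − calculated = 357 − 346.6 = 10.4 mOsm/kg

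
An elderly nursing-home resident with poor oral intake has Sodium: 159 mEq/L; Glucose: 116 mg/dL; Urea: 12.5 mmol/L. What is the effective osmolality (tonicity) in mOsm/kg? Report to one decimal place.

Effective osmolality excludes urea (freely permeant across cell membranes):
2·Na + glucose/18
= 2·159 + 116/18
= 318 + 6.44
= 324.44 mOsm/kg

324.4 mOsm/kg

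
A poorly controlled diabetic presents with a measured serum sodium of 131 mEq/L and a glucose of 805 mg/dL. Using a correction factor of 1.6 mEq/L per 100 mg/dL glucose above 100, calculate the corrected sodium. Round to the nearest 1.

142 mEq/L

Corrected Na = measured Na + 1.6 · (glucose − 100)/100
= 131 + 1.6 · (805 − 100)/100
= 131 + 11.3
= 142.3 mEq/L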